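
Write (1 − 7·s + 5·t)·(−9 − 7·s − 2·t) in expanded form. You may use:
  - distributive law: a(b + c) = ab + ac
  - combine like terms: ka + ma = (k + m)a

(1 − 7·s + 5·t)·(−9 − 7·s − 2·t)
= −9 − 7·s − 2·t + 63·s + 49·s² + 14·s·t − 45·t − 35·s·t − 10·t²    [distributive law]
= −9 + 56·s − 47·t + 49·s² − 21·s·t − 10·t²    [combine like terms]

−9 + 56·s − 47·t + 49·s² − 21·s·t − 10·t²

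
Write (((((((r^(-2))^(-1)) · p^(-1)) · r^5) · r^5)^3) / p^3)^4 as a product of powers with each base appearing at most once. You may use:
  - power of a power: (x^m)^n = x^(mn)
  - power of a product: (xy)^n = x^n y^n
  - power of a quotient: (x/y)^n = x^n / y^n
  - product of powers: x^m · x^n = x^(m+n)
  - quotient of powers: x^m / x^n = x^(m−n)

p^(-24)r^144

(((((((r^(-2))^(-1)) · p^(-1)) · r^5) · r^5)^3) / p^3)^4
= (((((((r^(-2))^(-1)) · p^(-1)) · r^5) · r^5)^3)^4) / ((p^3)^4)    [power of a quotient]
= ((((((r^(-2))^(-1)) · p^(-1)) · r^5) · r^5)^12) / ((p^3)^4)    [power of a power]
= ((((((r^(-2))^(-1)) · p^(-1)) · r^5)^12) · ((r^5)^12)) / ((p^3)^4)    [power of a product]
= ((((((r^(-2))^(-1)) · p^(-1))^12) · ((r^5)^12)) · ((r^5)^12)) / ((p^3)^4)    [power of a product]
= ((((((r^(-2))^(-1))^12) · ((p^(-1))^12)) · ((r^5)^12)) · ((r^5)^12)) / ((p^3)^4)    [power of a product]
= (((((r^(-2))^(-12)) · ((p^(-1))^12)) · ((r^5)^12)) · ((r^5)^12)) / ((p^3)^4)    [power of a power]
= (((r^24 · ((p^(-1))^12)) · ((r^5)^12)) · ((r^5)^12)) / ((p^3)^4)    [power of a power]
= (((r^24 · p^(-12)) · ((r^5)^12)) · ((r^5)^12)) / ((p^3)^4)    [power of a power]
= (((r^24 · p^(-12)) · r^60) · ((r^5)^12)) / ((p^3)^4)    [power of a power]
= (((r^24 · p^(-12)) · r^60) · r^60) / ((p^3)^4)    [power of a power]
= (((r^24 · p^(-12)) · r^60) · r^60) / p^12    [power of a power]
= p^(-24)r^144    [quotient of powers; product of powers]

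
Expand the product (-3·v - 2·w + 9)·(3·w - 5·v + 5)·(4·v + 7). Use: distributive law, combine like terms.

4·v^2·w + 75·v·w + 60·v^3 - 135·v^2 - 240·v - 24·v·w^2 - 42·w^2 + 119·w + 315

(-3·v - 2·w + 9)·(3·w - 5·v + 5)·(4·v + 7)
= (-9·v·w + 15·v^2 - 15·v - 6·w^2 + 10·v·w - 10·w + 27·w - 45·v + 45)·(4·v + 7)    [distributive law]
= (v·w + 15·v^2 - 60·v - 6·w^2 + 17·w + 45)·(4·v + 7)    [combine like terms]
= 4·v^2·w + 7·v·w + 60·v^3 + 105·v^2 - 240·v^2 - 420·v - 24·v·w^2 - 42·w^2 + 68·v·w + 119·w + 180·v + 315    [distributive law]
= 4·v^2·w + 75·v·w + 60·v^3 - 135·v^2 - 240·v - 24·v·w^2 - 42·w^2 + 119·w + 315    [combine like terms]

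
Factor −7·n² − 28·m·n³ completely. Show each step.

7·n²(−1 − 4·m·n)

−7·n² − 28·m·n³
= 7(−n² − 4·m·n³)    [factor out 7]
= 7·n²(−1 − 4·m·n)    [factor out n²]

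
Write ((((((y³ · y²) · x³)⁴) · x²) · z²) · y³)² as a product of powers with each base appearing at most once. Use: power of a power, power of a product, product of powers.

((((((y³ · y²) · x³)⁴) · x²) · z²) · y³)²
= ((((((y³ · y²) · x³)⁴) · x²) · z²)²) · ((y³)²)    [power of a product]
= ((((((y³ · y²) · x³)⁴) · x²)²) · ((z²)²)) · ((y³)²)    [power of a product]
= ((((((y³ · y²) · x³)⁴)²) · ((x²)²)) · ((z²)²)) · ((y³)²)    [power of a product]
= (((((y³ · y²) · x³)⁸) · ((x²)²)) · ((z²)²)) · ((y³)²)    [power of a power]
= (((((y³ · y²)⁸) · ((x³)⁸)) · ((x²)²)) · ((z²)²)) · ((y³)²)    [power of a product]
= ((((((y³)⁸) · ((y²)⁸)) · ((x³)⁸)) · ((x²)²)) · ((z²)²)) · ((y³)²)    [power of a product]
= ((((y²⁴ · ((y²)⁸)) · ((x³)⁸)) · ((x²)²)) · ((z²)²)) · ((y³)²)    [power of a power]
= ((((y²⁴ · y¹⁶) · ((x³)⁸)) · ((x²)²)) · ((z²)²)) · ((y³)²)    [power of a power]
= (((y⁴⁰ · ((x³)⁸)) · ((x²)²)) · ((z²)²)) · ((y³)²)    [product of powers]
= (((y⁴⁰ · x²⁴) · ((x²)²)) · ((z²)²)) · ((y³)²)    [power of a power]
= (((y⁴⁰ · x²⁴) · x⁴) · ((z²)²)) · ((y³)²)    [power of a power]
= (((y⁴⁰ · x²⁴) · x⁴) · z⁴) · ((y³)²)    [power of a power]
= (((y⁴⁰ · x²⁴) · x⁴) · z⁴) · y⁶    [power of a power]
= x²⁸y⁴⁶z⁴    [product of powers]

x²⁸y⁴⁶z⁴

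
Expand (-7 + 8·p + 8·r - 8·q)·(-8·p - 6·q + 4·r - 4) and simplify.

(-7 + 8·p + 8·r - 8·q)·(-8·p - 6·q + 4·r - 4)
= 56·p + 42·q - 28·r + 28 - 64·p² - 48·p·q + 32·p·r - 32·p - 64·p·r - 48·q·r + 32·r² - 32·r + 64·p·q + 48·q² - 32·q·r + 32·q    [distributive law]
= 24·p + 74·q - 60·r + 28 - 64·p² + 16·p·q - 32·p·r - 80·q·r + 32·r² + 48·q²    [combine like terms]

24·p + 74·q - 60·r + 28 - 64·p² + 16·p·q - 32·p·r - 80·q·r + 32·r² + 48·q²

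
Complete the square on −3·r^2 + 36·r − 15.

−3(r − 6)^2 + 93

−3·r^2 + 36·r − 15
= −3(r^2 − 12·r) − 15    [factor out -3 from the r-terms]
= −3(r^2 − 12·r + 36 − 36) − 15    [add and subtract 36 inside the bracket]
= −3(r − 6)^2 + 108 − 15    [perfect-square identity]
= −3(r − 6)^2 + 93    [combine constants]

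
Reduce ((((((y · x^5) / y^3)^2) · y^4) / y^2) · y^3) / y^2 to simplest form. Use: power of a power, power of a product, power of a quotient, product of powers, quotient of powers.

((((((y · x^5) / y^3)^2) · y^4) / y^2) · y^3) / y^2
= ((((((y · x^5)^2) / ((y^3)^2)) · y^4) / y^2) · y^3) / y^2    [power of a quotient]
= ((((((y^2) · ((x^5)^2)) / ((y^3)^2)) · y^4) / y^2) · y^3) / y^2    [power of a product]
= (((((y^2 · x^10) / ((y^3)^2)) · y^4) / y^2) · y^3) / y^2    [power of a power]
= (((((y^2 · x^10) / y^6) · y^4) / y^2) · y^3) / y^2    [power of a power]
= x^10y^(-1)    [quotient of powers; product of powers]

x^10y^(-1)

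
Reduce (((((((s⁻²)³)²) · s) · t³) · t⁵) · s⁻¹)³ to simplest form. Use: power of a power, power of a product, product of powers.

s⁻³⁶t²⁴

(((((((s⁻²)³)²) · s) · t³) · t⁵) · s⁻¹)³
= (((((((s⁻²)³)²) · s) · t³) · t⁵)³) · ((s⁻¹)³)    [power of a product]
= (((((((s⁻²)³)²) · s) · t³)³) · ((t⁵)³)) · ((s⁻¹)³)    [power of a product]
= (((((((s⁻²)³)²) · s)³) · ((t³)³)) · ((t⁵)³)) · ((s⁻¹)³)    [power of a product]
= (((((((s⁻²)³)²)³) · (s³)) · ((t³)³)) · ((t⁵)³)) · ((s⁻¹)³)    [power of a product]
= ((((((s⁻²)³)⁶) · (s³)) · ((t³)³)) · ((t⁵)³)) · ((s⁻¹)³)    [power of a power]
= (((((s⁻²)¹⁸) · (s³)) · ((t³)³)) · ((t⁵)³)) · ((s⁻¹)³)    [power of a power]
= (((s⁻³⁶ · (s³)) · ((t³)³)) · ((t⁵)³)) · ((s⁻¹)³)    [power of a power]
= ((s⁻³³ · ((t³)³)) · ((t⁵)³)) · ((s⁻¹)³)    [product of powers]
= ((s⁻³³ · t⁹) · ((t⁵)³)) · ((s⁻¹)³)    [power of a power]
= ((s⁻³³ · t⁹) · t¹⁵) · ((s⁻¹)³)    [power of a power]
= ((s⁻³³ · t⁹) · t¹⁵) · s⁻³    [power of a power]
= s⁻³⁶t²⁴    [product of powers]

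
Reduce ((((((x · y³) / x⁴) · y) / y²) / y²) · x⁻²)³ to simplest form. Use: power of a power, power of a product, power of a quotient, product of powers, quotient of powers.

((((((x · y³) / x⁴) · y) / y²) / y²) · x⁻²)³
= ((((((x · y³) / x⁴) · y) / y²) / y²)³) · ((x⁻²)³)    [power of a product]
= ((((((x · y³) / x⁴) · y) / y²)³) / ((y²)³)) · ((x⁻²)³)    [power of a quotient]
= ((((((x · y³) / x⁴) · y)³) / ((y²)³)) / ((y²)³)) · ((x⁻²)³)    [power of a quotient]
= ((((((x · y³) / x⁴)³) · (y³)) / ((y²)³)) / ((y²)³)) · ((x⁻²)³)    [power of a product]
= ((((((x · y³)³) / ((x⁴)³)) · (y³)) / ((y²)³)) / ((y²)³)) · ((x⁻²)³)    [power of a quotient]
= ((((((x³) · ((y³)³)) / ((x⁴)³)) · (y³)) / ((y²)³)) / ((y²)³)) · ((x⁻²)³)    [power of a product]
= (((((x³ · y⁹) / ((x⁴)³)) · (y³)) / ((y²)³)) / ((y²)³)) · ((x⁻²)³)    [power of a power]
= (((((x³ · y⁹) / x¹²) · (y³)) / ((y²)³)) / ((y²)³)) · ((x⁻²)³)    [power of a power]
= (((((x³ · y⁹) / x¹²) · y³) / y⁶) / ((y²)³)) · ((x⁻²)³)    [power of a power]
= (((((x³ · y⁹) / x¹²) · y³) / y⁶) / y⁶) · ((x⁻²)³)    [power of a power]
= (((((x³ · y⁹) / x¹²) · y³) / y⁶) / y⁶) · x⁻⁶    [power of a power]
= x⁻¹⁵    [quotient of powers; product of powers]

x⁻¹⁵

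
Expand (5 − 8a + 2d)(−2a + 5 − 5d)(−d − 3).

(5 − 8a + 2d)(−2a + 5 − 5d)(−d − 3)
= (−10a + 25 − 25d + 16a² − 40a + 40ad − 4ad + 10d − 10d²)(−d − 3)    [distributive law]
= (−50a + 25 − 15d + 16a² + 36ad − 10d²)(−d − 3)    [combine like terms]
= 50ad + 150a − 25d − 75 + 15d² + 45d − 16a²d − 48a² − 36ad² − 108ad + 10d³ + 30d²    [distributive law]
= −58ad + 150a + 20d − 75 + 45d² − 16a²d − 48a² − 36ad² + 10d³    [combine like terms]

−58ad + 150a + 20d − 75 + 45d² − 16a²d − 48a² − 36ad² + 10d³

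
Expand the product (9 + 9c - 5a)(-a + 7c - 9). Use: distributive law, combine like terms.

(9 + 9c - 5a)(-a + 7c - 9)
= -9a + 63c - 81 - 9ac + 63c² - 81c + 5a² - 35ac + 45a    [distributive law]
= 36a - 18c - 81 - 44ac + 63c² + 5a²    [combine like terms]

36a - 18c - 81 - 44ac + 63c² + 5a²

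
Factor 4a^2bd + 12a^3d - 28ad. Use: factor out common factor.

4ad(ab + 3a^2 - 7)

4a^2bd + 12a^3d - 28ad
= 4(a^2bd + 3a^3d - 7ad)    [factor out 4]
= 4ad(ab + 3a^2 - 7)    [factor out ad]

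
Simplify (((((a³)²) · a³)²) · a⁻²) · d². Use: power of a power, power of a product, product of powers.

(((((a³)²) · a³)²) · a⁻²) · d²
= (((((a³)²)²) · ((a³)²)) · a⁻²) · d²    [power of a product]
= ((((a³)⁴) · ((a³)²)) · a⁻²) · d²    [power of a power]
= ((a¹² · ((a³)²)) · a⁻²) · d²    [power of a power]
= ((a¹² · a⁶) · a⁻²) · d²    [power of a power]
= (a¹⁸ · a⁻²) · d²    [product of powers]
= a¹⁶ · d²    [product of powers]
= a¹⁶d²    [rearrange]

a¹⁶d²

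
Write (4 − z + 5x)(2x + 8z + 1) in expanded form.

(4 − z + 5x)(2x + 8z + 1)
= 8x + 32z + 4 − 2xz − 8z^2 − z + 10x^2 + 40xz + 5x    [distributive law]
= 13x + 31z + 4 + 38xz − 8z^2 + 10x^2    [combine like terms]

13x + 31z + 4 + 38xz − 8z^2 + 10x^2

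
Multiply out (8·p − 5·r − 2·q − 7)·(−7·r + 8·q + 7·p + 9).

(8·p − 5·r − 2·q − 7)·(−7·r + 8·q + 7·p + 9)
= −56·p·r + 64·p·q + 56·p² + 72·p + 35·r² − 40·q·r − 35·p·r − 45·r + 14·q·r − 16·q² − 14·p·q − 18·q + 49·r − 56·q − 49·p − 63    [distributive law]
= −91·p·r + 50·p·q + 56·p² + 23·p + 35·r² − 26·q·r + 4·r − 16·q² − 74·q − 63    [combine like terms]

−91·p·r + 50·p·q + 56·p² + 23·p + 35·r² − 26·q·r + 4·r − 16·q² − 74·q − 63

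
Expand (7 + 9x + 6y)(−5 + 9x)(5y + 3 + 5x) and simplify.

(7 + 9x + 6y)(−5 + 9x)(5y + 3 + 5x)
= (−35 + 63x − 45x + 81x² − 30y + 54xy)(5y + 3 + 5x)    [distributive law]
= (−35 + 18x + 81x² − 30y + 54xy)(5y + 3 + 5x)    [combine like terms]
= −175y − 105 − 175x + 90xy + 54x + 90x² + 405x²y + 243x² + 405x³ − 150y² − 90y − 150xy + 270xy² + 162xy + 270x²y    [distributive law]
= −265y − 105 − 121x + 102xy + 333x² + 675x²y + 405x³ − 150y² + 270xy²    [combine like terms]

−265y − 105 − 121x + 102xy + 333x² + 675x²y + 405x³ − 150y² + 270xy²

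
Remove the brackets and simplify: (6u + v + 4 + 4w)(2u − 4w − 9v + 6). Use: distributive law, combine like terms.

12u² − 16uw − 52uv + 44u − 40vw − 9v² − 30v + 8w + 24 − 16w²

(6u + v + 4 + 4w)(2u − 4w − 9v + 6)
= 12u² − 24uw − 54uv + 36u + 2uv − 4vw − 9v² + 6v + 8u − 16w − 36v + 24 + 8uw − 16w² − 36vw + 24w    [distributive law]
= 12u² − 16uw − 52uv + 44u − 40vw − 9v² − 30v + 8w + 24 − 16w²    [combine like terms]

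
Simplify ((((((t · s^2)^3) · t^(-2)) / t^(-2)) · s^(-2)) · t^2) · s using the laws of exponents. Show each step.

((((((t · s^2)^3) · t^(-2)) / t^(-2)) · s^(-2)) · t^2) · s
= ((((((t^3) · ((s^2)^3)) · t^(-2)) / t^(-2)) · s^(-2)) · t^2) · s    [power of a product]
= (((((t^3 · s^6) · t^(-2)) / t^(-2)) · s^(-2)) · t^2) · s    [power of a power]
= s^5t^5    [quotient of powers; product of powers]

s^5t^5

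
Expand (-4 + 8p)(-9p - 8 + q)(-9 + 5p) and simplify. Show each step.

(-4 + 8p)(-9p - 8 + q)(-9 + 5p)
= (36p + 32 - 4q - 72p² - 64p + 8pq)(-9 + 5p)    [distributive law]
= (-28p + 32 - 4q - 72p² + 8pq)(-9 + 5p)    [combine like terms]
= 252p - 140p² - 288 + 160p + 36q - 20pq + 648p² - 360p³ - 72pq + 40p²q    [distributive law]
= 412p + 508p² - 288 + 36q - 92pq - 360p³ + 40p²q    [combine like terms]

412p + 508p² - 288 + 36q - 92pq - 360p³ + 40p²q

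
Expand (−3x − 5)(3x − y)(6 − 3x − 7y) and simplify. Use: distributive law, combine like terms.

−9x^2 + 27x^3 + 54x^2y + 108xy − 21xy^2 − 90x + 30y − 35y^2

(−3x − 5)(3x − y)(6 − 3x − 7y)
= (−9x^2 + 3xy − 15x + 5y)(6 − 3x − 7y)    [distributive law]
= −54x^2 + 27x^3 + 63x^2y + 18xy − 9x^2y − 21xy^2 − 90x + 45x^2 + 105xy + 30y − 15xy − 35y^2    [distributive law]
= −9x^2 + 27x^3 + 54x^2y + 108xy − 21xy^2 − 90x + 30y − 35y^2    [combine like terms]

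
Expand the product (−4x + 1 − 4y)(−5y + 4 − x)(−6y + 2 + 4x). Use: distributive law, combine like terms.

−64xy^2 + 66xy + 72x^2y − 18x − 60x^2 + 16x^3 + 166y^2 − 66y + 8 − 120y^3

(−4x + 1 − 4y)(−5y + 4 − x)(−6y + 2 + 4x)
= (20xy − 16x + 4x^2 − 5y + 4 − x + 20y^2 − 16y + 4xy)(−6y + 2 + 4x)    [distributive law]
= (24xy − 17x + 4x^2 − 21y + 4 + 20y^2)(−6y + 2 + 4x)    [combine like terms]
= −144xy^2 + 48xy + 96x^2y + 102xy − 34x − 68x^2 − 24x^2y + 8x^2 + 16x^3 + 126y^2 − 42y − 84xy − 24y + 8 + 16x − 120y^3 + 40y^2 + 80xy^2    [distributive law]
= −64xy^2 + 66xy + 72x^2y − 18x − 60x^2 + 16x^3 + 166y^2 − 66y + 8 − 120y^3    [combine like terms]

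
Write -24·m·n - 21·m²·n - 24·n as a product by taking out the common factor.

3·n(-8·m - 7·m² - 8)

-24·m·n - 21·m²·n - 24·n
= 3(-8·m·n - 7·m²·n - 8·n)    [factor out 3]
= 3·n(-8·m - 7·m² - 8)    [factor out n]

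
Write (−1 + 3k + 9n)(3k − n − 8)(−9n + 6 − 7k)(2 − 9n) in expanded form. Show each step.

(−1 + 3k + 9n)(3k − n − 8)(−9n + 6 − 7k)(2 − 9n)
= (−3k + n + 8 + 9k^2 − 3kn − 24k + 27kn − 9n^2 − 72n)(−9n + 6 − 7k)(2 − 9n)    [distributive law]
= (−27k − 71n + 8 + 9k^2 + 24kn − 9n^2)(−9n + 6 − 7k)(2 − 9n)    [combine like terms]
= (243kn − 162k + 189k^2 + 639n^2 − 426n + 497kn − 72n + 48 − 56k − 81k^2n + 54k^2 − 63k^3 − 216kn^2 + 144kn − 168k^2n + 81n^3 − 54n^2 + 63kn^2)(2 − 9n)    [distributive law]
= (884kn − 218k + 243k^2 + 585n^2 − 498n + 48 − 249k^2n − 63k^3 − 153kn^2 + 81n^3)(2 − 9n)    [combine like terms]
= 1768kn − 7956kn^2 − 436k + 1962kn + 486k^2 − 2187k^2n + 1170n^2 − 5265n^3 − 996n + 4482n^2 + 96 − 432n − 498k^2n + 2241k^2n^2 − 126k^3 + 567k^3n − 306kn^2 + 1377kn^3 + 162n^3 − 729n^4    [distributive law]
= 3730kn − 8262kn^2 − 436k + 486k^2 − 2685k^2n + 5652n^2 − 5103n^3 − 1428n + 96 + 2241k^2n^2 − 126k^3 + 567k^3n + 1377kn^3 − 729n^4    [combine like terms]

3730kn − 8262kn^2 − 436k + 486k^2 − 2685k^2n + 5652n^2 − 5103n^3 − 1428n + 96 + 2241k^2n^2 − 126k^3 + 567k^3n + 1377kn^3 − 729n^4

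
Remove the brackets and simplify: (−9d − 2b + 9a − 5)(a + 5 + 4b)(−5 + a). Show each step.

−9a²d + 225d + 180bd − 36abd − 200ab + 34a²b + 150b + 40b² − 8ab² − 5a² + 9a³ − 225a + 125

(−9d − 2b + 9a − 5)(a + 5 + 4b)(−5 + a)
= (−9ad − 45d − 36bd − 2ab − 10b − 8b² + 9a² + 45a + 36ab − 5a − 25 − 20b)(−5 + a)    [distributive law]
= (−9ad − 45d − 36bd + 34ab − 30b − 8b² + 9a² + 40a − 25)(−5 + a)    [combine like terms]
= 45ad − 9a²d + 225d − 45ad + 180bd − 36abd − 170ab + 34a²b + 150b − 30ab + 40b² − 8ab² − 45a² + 9a³ − 200a + 40a² + 125 − 25a    [distributive law]
= −9a²d + 225d + 180bd − 36abd − 200ab + 34a²b + 150b + 40b² − 8ab² − 5a² + 9a³ − 225a + 125    [combine like terms]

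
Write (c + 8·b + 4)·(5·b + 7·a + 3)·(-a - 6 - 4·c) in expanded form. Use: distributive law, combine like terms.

-229·a·b·c - 206·b·c - 20·b·c^2 - 7·a^2·c - 157·a·c - 28·a·c^2 - 66·c - 12·c^2 - 40·a·b^2 - 240·b^2 - 160·b^2·c - 56·a^2·b - 380·a·b - 264·b - 28·a^2 - 180·a - 72

(c + 8·b + 4)·(5·b + 7·a + 3)·(-a - 6 - 4·c)
= (5·b·c + 7·a·c + 3·c + 40·b^2 + 56·a·b + 24·b + 20·b + 28·a + 12)·(-a - 6 - 4·c)    [distributive law]
= (5·b·c + 7·a·c + 3·c + 40·b^2 + 56·a·b + 44·b + 28·a + 12)·(-a - 6 - 4·c)    [combine like terms]
= -5·a·b·c - 30·b·c - 20·b·c^2 - 7·a^2·c - 42·a·c - 28·a·c^2 - 3·a·c - 18·c - 12·c^2 - 40·a·b^2 - 240·b^2 - 160·b^2·c - 56·a^2·b - 336·a·b - 224·a·b·c - 44·a·b - 264·b - 176·b·c - 28·a^2 - 168·a - 112·a·c - 12·a - 72 - 48·c    [distributive law]
= -229·a·b·c - 206·b·c - 20·b·c^2 - 7·a^2·c - 157·a·c - 28·a·c^2 - 66·c - 12·c^2 - 40·a·b^2 - 240·b^2 - 160·b^2·c - 56·a^2·b - 380·a·b - 264·b - 28·a^2 - 180·a - 72    [combine like terms]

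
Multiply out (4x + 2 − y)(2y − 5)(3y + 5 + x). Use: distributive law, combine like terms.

(4x + 2 − y)(2y − 5)(3y + 5 + x)
= (8xy − 20x + 4y − 10 − 2y^2 + 5y)(3y + 5 + x)    [distributive law]
= (8xy − 20x + 9y − 10 − 2y^2)(3y + 5 + x)    [combine like terms]
= 24xy^2 + 40xy + 8x^2y − 60xy − 100x − 20x^2 + 27y^2 + 45y + 9xy − 30y − 50 − 10x − 6y^3 − 10y^2 − 2xy^2    [distributive law]
= 22xy^2 − 11xy + 8x^2y − 110x − 20x^2 + 17y^2 + 15y − 50 − 6y^3    [combine like terms]

22xy^2 − 11xy + 8x^2y − 110x − 20x^2 + 17y^2 + 15y − 50 − 6y^3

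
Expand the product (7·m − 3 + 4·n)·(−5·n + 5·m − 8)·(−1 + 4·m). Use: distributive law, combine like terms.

−53·m·n − 60·m^2·n − 319·m^2 + 140·m^3 + 167·m + 17·n − 24 + 20·n^2 − 80·m·n^2

(7·m − 3 + 4·n)·(−5·n + 5·m − 8)·(−1 + 4·m)
= (−35·m·n + 35·m^2 − 56·m + 15·n − 15·m + 24 − 20·n^2 + 20·m·n − 32·n)·(−1 + 4·m)    [distributive law]
= (−15·m·n + 35·m^2 − 71·m − 17·n + 24 − 20·n^2)·(−1 + 4·m)    [combine like terms]
= 15·m·n − 60·m^2·n − 35·m^2 + 140·m^3 + 71·m − 284·m^2 + 17·n − 68·m·n − 24 + 96·m + 20·n^2 − 80·m·n^2    [distributive law]
= −53·m·n − 60·m^2·n − 319·m^2 + 140·m^3 + 167·m + 17·n − 24 + 20·n^2 − 80·m·n^2    [combine like terms]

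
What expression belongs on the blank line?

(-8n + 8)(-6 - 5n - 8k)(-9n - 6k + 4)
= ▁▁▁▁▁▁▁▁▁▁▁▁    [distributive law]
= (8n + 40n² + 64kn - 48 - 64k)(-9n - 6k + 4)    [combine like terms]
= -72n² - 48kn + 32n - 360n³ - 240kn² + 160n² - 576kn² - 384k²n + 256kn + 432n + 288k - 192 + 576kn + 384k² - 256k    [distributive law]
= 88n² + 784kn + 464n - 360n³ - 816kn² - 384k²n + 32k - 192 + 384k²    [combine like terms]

After distributive law, the bracketed line is:

(48n + 40n² + 64kn - 48 - 40n - 64k)(-9n - 6k + 4)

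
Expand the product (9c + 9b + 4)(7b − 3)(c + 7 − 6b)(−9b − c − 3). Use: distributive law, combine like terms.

−252b^2c^2 − 63bc^3 − 550bc^2 − 4926b^2c − 82bc + 3213b^3c + 27c^3 + 282c^2 + 687c − 2781b^3 − 2016b^2 + 3402b^4 + 519b + 252

(9c + 9b + 4)(7b − 3)(c + 7 − 6b)(−9b − c − 3)
= (63bc − 27c + 63b^2 − 27b + 28b − 12)(c + 7 − 6b)(−9b − c − 3)    [distributive law]
= (63bc − 27c + 63b^2 + b − 12)(c + 7 − 6b)(−9b − c − 3)    [combine like terms]
= (63bc^2 + 441bc − 378b^2c − 27c^2 − 189c + 162bc + 63b^2c + 441b^2 − 378b^3 + bc + 7b − 6b^2 − 12c − 84 + 72b)(−9b − c − 3)    [distributive law]
= (63bc^2 + 604bc − 315b^2c − 27c^2 − 201c + 435b^2 − 378b^3 + 79b − 84)(−9b − c − 3)    [combine like terms]
= −567b^2c^2 − 63bc^3 − 189bc^2 − 5436b^2c − 604bc^2 − 1812bc + 2835b^3c + 315b^2c^2 + 945b^2c + 243bc^2 + 27c^3 + 81c^2 + 1809bc + 201c^2 + 603c − 3915b^3 − 435b^2c − 1305b^2 + 3402b^4 + 378b^3c + 1134b^3 − 711b^2 − 79bc − 237b + 756b + 84c + 252    [distributive law]
= −252b^2c^2 − 63bc^3 − 550bc^2 − 4926b^2c − 82bc + 3213b^3c + 27c^3 + 282c^2 + 687c − 2781b^3 − 2016b^2 + 3402b^4 + 519b + 252    [combine like terms]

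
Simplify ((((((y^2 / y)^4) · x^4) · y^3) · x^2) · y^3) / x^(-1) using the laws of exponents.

x^7y^10

((((((y^2 / y)^4) · x^4) · y^3) · x^2) · y^3) / x^(-1)
= (((((((y^2)^4) / (y^4)) · x^4) · y^3) · x^2) · y^3) / x^(-1)    [power of a quotient]
= (((((y^8 / (y^4)) · x^4) · y^3) · x^2) · y^3) / x^(-1)    [power of a power]
= ((((y^4 · x^4) · y^3) · x^2) · y^3) / x^(-1)    [quotient of powers]
= x^7y^10    [quotient of powers; product of powers]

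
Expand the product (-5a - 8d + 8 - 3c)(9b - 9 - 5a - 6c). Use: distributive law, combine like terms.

-45ab + 5a + 25a^2 + 45ac - 72bd + 72d + 40ad + 48cd + 72b - 72 - 21c - 27bc + 18c^2

(-5a - 8d + 8 - 3c)(9b - 9 - 5a - 6c)
= -45ab + 45a + 25a^2 + 30ac - 72bd + 72d + 40ad + 48cd + 72b - 72 - 40a - 48c - 27bc + 27c + 15ac + 18c^2    [distributive law]
= -45ab + 5a + 25a^2 + 45ac - 72bd + 72d + 40ad + 48cd + 72b - 72 - 21c - 27bc + 18c^2    [combine like terms]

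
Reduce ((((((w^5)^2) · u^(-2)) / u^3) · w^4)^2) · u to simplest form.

u^(-9)·w^28

((((((w^5)^2) · u^(-2)) / u^3) · w^4)^2) · u
= ((((((w^5)^2) · u^(-2)) / u^3)^2) · ((w^4)^2)) · u    [power of a product]
= ((((((w^5)^2) · u^(-2))^2) / ((u^3)^2)) · ((w^4)^2)) · u    [power of a quotient]
= ((((((w^5)^2)^2) · ((u^(-2))^2)) / ((u^3)^2)) · ((w^4)^2)) · u    [power of a product]
= (((((w^5)^4) · ((u^(-2))^2)) / ((u^3)^2)) · ((w^4)^2)) · u    [power of a power]
= (((w^20 · ((u^(-2))^2)) / ((u^3)^2)) · ((w^4)^2)) · u    [power of a power]
= (((w^20 · u^(-4)) / ((u^3)^2)) · ((w^4)^2)) · u    [power of a power]
= (((w^20 · u^(-4)) / u^6) · ((w^4)^2)) · u    [power of a power]
= (((w^20 · u^(-4)) / u^6) · w^8) · u    [power of a power]
= u^(-9)·w^28    [quotient of powers; product of powers]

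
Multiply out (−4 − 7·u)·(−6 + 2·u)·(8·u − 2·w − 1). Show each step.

158·u − 48·w − 24 + 286·u² − 68·u·w − 112·u³ + 28·u²·w

(−4 − 7·u)·(−6 + 2·u)·(8·u − 2·w − 1)
= (24 − 8·u + 42·u − 14·u²)·(8·u − 2·w − 1)    [distributive law]
= (24 + 34·u − 14·u²)·(8·u − 2·w − 1)    [combine like terms]
= 192·u − 48·w − 24 + 272·u² − 68·u·w − 34·u − 112·u³ + 28·u²·w + 14·u²    [distributive law]
= 158·u − 48·w − 24 + 286·u² − 68·u·w − 112·u³ + 28·u²·w    [combine like terms]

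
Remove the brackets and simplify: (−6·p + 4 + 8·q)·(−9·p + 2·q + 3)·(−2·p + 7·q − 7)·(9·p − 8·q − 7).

(−6·p + 4 + 8·q)·(−9·p + 2·q + 3)·(−2·p + 7·q − 7)·(9·p − 8·q − 7)
= (54·p² − 12·p·q − 18·p − 36·p + 8·q + 12 − 72·p·q + 16·q² + 24·q)·(−2·p + 7·q − 7)·(9·p − 8·q − 7)    [distributive law]
= (54·p² − 84·p·q − 54·p + 32·q + 12 + 16·q²)·(−2·p + 7·q − 7)·(9·p − 8·q − 7)    [combine like terms]
= (−108·p³ + 378·p²·q − 378·p² + 168·p²·q − 588·p·q² + 588·p·q + 108·p² − 378·p·q + 378·p − 64·p·q + 224·q² − 224·q − 24·p + 84·q − 84 − 32·p·q² + 112·q³ − 112·q²)·(9·p − 8·q − 7)    [distributive law]
= (−108·p³ + 546·p²·q − 270·p² − 620·p·q² + 146·p·q + 354·p + 112·q² − 140·q − 84 + 112·q³)·(9·p − 8·q − 7)    [combine like terms]
= −972·p⁴ + 864·p³·q + 756·p³ + 4914·p³·q − 4368·p²·q² − 3822·p²·q − 2430·p³ + 2160·p²·q + 1890·p² − 5580·p²·q² + 4960·p·q³ + 4340·p·q² + 1314·p²·q − 1168·p·q² − 1022·p·q + 3186·p² − 2832·p·q − 2478·p + 1008·p·q² − 896·q³ − 784·q² − 1260·p·q + 1120·q² + 980·q − 756·p + 672·q + 588 + 1008·p·q³ − 896·q⁴ − 784·q³    [distributive law]
= −972·p⁴ + 5778·p³·q − 1674·p³ − 9948·p²·q² − 348·p²·q + 5076·p² + 5968·p·q³ + 4180·p·q² − 5114·p·q − 3234·p − 1680·q³ + 336·q² + 1652·q + 588 − 896·q⁴    [combine like terms]

−972·p⁴ + 5778·p³·q − 1674·p³ − 9948·p²·q² − 348·p²·q + 5076·p² + 5968·p·q³ + 4180·p·q² − 5114·p·q − 3234·p − 1680·q³ + 336·q² + 1652·q + 588 − 896·q⁴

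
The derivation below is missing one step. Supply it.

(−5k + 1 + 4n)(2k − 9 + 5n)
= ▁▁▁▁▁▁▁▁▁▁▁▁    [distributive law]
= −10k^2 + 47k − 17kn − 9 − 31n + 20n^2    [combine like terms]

By distributive law:

−10k^2 + 45k − 25kn + 2k − 9 + 5n + 8kn − 36n + 20n^2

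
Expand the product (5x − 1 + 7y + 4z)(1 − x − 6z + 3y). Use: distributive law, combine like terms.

6x − 5x^2 − 34xz + 8xy − 1 + 10z + 4y − 30yz + 21y^2 − 24z^2

(5x − 1 + 7y + 4z)(1 − x − 6z + 3y)
= 5x − 5x^2 − 30xz + 15xy − 1 + x + 6z − 3y + 7y − 7xy − 42yz + 21y^2 + 4z − 4xz − 24z^2 + 12yz    [distributive law]
= 6x − 5x^2 − 34xz + 8xy − 1 + 10z + 4y − 30yz + 21y^2 − 24z^2    [combine like terms]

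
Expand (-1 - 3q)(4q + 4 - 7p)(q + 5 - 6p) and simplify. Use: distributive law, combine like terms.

-76q^2 - 84q + 208pq - 20 + 59p - 42p^2 - 12q^3 + 93pq^2 - 126p^2q

(-1 - 3q)(4q + 4 - 7p)(q + 5 - 6p)
= (-4q - 4 + 7p - 12q^2 - 12q + 21pq)(q + 5 - 6p)    [distributive law]
= (-16q - 4 + 7p - 12q^2 + 21pq)(q + 5 - 6p)    [combine like terms]
= -16q^2 - 80q + 96pq - 4q - 20 + 24p + 7pq + 35p - 42p^2 - 12q^3 - 60q^2 + 72pq^2 + 21pq^2 + 105pq - 126p^2q    [distributive law]
= -76q^2 - 84q + 208pq - 20 + 59p - 42p^2 - 12q^3 + 93pq^2 - 126p^2q    [combine like terms]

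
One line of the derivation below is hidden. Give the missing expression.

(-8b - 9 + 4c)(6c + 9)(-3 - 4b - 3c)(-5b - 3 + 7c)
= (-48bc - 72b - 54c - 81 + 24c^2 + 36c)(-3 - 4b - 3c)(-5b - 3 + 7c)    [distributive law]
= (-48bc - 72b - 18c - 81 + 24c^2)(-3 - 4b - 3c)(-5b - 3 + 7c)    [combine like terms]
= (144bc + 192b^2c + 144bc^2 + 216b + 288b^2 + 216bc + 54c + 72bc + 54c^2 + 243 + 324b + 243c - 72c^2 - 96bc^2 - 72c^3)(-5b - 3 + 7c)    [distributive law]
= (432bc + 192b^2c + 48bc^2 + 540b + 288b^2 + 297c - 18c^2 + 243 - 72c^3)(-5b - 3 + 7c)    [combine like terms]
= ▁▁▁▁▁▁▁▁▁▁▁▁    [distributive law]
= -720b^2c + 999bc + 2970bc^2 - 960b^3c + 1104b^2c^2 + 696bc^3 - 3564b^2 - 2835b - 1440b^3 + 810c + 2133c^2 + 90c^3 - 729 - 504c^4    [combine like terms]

Applying distributive law to the line above:

-2160b^2c - 1296bc + 3024bc^2 - 960b^3c - 576b^2c + 1344b^2c^2 - 240b^2c^2 - 144bc^2 + 336bc^3 - 2700b^2 - 1620b + 3780bc - 1440b^3 - 864b^2 + 2016b^2c - 1485bc - 891c + 2079c^2 + 90bc^2 + 54c^2 - 126c^3 - 1215b - 729 + 1701c + 360bc^3 + 216c^3 - 504c^4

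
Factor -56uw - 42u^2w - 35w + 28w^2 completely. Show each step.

7w(-8u - 6u^2 - 5 + 4w)

-56uw - 42u^2w - 35w + 28w^2
= 7(-8uw - 6u^2w - 5w + 4w^2)    [factor out 7]
= 7w(-8u - 6u^2 - 5 + 4w)    [factor out w]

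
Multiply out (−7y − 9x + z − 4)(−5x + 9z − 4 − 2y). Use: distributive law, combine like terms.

(−7y − 9x + z − 4)(−5x + 9z − 4 − 2y)
= 35xy − 63yz + 28y + 14y^2 + 45x^2 − 81xz + 36x + 18xy − 5xz + 9z^2 − 4z − 2yz + 20x − 36z + 16 + 8y    [distributive law]
= 53xy − 65yz + 36y + 14y^2 + 45x^2 − 86xz + 56x + 9z^2 − 40z + 16    [combine like terms]

53xy − 65yz + 36y + 14y^2 + 45x^2 − 86xz + 56x + 9z^2 − 40z + 16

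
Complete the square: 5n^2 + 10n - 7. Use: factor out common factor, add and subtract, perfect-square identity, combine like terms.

5(n + 1)^2 - 12

5n^2 + 10n - 7
= 5(n^2 + 2n) - 7    [factor out 5 from the n-terms]
= 5(n^2 + 2n + 1 - 1) - 7    [add and subtract 1 inside the bracket]
= 5(n + 1)^2 - 5 - 7    [perfect-square identity]
= 5(n + 1)^2 - 12    [combine constants]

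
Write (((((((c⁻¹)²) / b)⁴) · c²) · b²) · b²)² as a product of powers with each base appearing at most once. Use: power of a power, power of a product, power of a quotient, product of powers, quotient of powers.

c⁻¹²

(((((((c⁻¹)²) / b)⁴) · c²) · b²) · b²)²
= (((((((c⁻¹)²) / b)⁴) · c²) · b²)²) · ((b²)²)    [power of a product]
= (((((((c⁻¹)²) / b)⁴) · c²)²) · ((b²)²)) · ((b²)²)    [power of a product]
= (((((((c⁻¹)²) / b)⁴)²) · ((c²)²)) · ((b²)²)) · ((b²)²)    [power of a product]
= ((((((c⁻¹)²) / b)⁸) · ((c²)²)) · ((b²)²)) · ((b²)²)    [power of a power]
= ((((((c⁻¹)²)⁸) / (b⁸)) · ((c²)²)) · ((b²)²)) · ((b²)²)    [power of a quotient]
= (((((c⁻¹)¹⁶) / (b⁸)) · ((c²)²)) · ((b²)²)) · ((b²)²)    [power of a power]
= (((c⁻¹⁶ / (b⁸)) · ((c²)²)) · ((b²)²)) · ((b²)²)    [power of a power]
= (((c⁻¹⁶ / b⁸) · c⁴) · ((b²)²)) · ((b²)²)    [power of a power]
= (((c⁻¹⁶ / b⁸) · c⁴) · b⁴) · ((b²)²)    [power of a power]
= (((c⁻¹⁶ / b⁸) · c⁴) · b⁴) · b⁴    [power of a power]
= c⁻¹²    [quotient of powers; product of powers]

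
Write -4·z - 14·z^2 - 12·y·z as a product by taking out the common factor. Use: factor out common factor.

-4·z - 14·z^2 - 12·y·z
= 2(-2·z - 7·z^2 - 6·y·z)    [factor out 2]
= 2·z(-2 - 7·z - 6·y)    [factor out z]

2·z(-2 - 7·z - 6·y)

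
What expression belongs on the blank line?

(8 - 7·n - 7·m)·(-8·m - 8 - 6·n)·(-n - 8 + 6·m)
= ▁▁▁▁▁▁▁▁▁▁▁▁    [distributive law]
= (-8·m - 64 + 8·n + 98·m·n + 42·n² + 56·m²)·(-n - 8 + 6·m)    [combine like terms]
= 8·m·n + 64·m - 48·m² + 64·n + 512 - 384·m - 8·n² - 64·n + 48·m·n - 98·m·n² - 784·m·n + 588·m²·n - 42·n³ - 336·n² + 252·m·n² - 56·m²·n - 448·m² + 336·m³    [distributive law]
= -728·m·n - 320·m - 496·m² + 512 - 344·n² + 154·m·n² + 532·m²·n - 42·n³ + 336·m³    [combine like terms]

After distributive law, the bracketed line is:

(-64·m - 64 - 48·n + 56·m·n + 56·n + 42·n² + 56·m² + 56·m + 42·m·n)·(-n - 8 + 6·m)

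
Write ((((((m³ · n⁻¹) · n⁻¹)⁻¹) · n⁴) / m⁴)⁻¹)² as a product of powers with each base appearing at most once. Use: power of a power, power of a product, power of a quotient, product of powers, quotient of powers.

m¹⁴·n⁻¹²

((((((m³ · n⁻¹) · n⁻¹)⁻¹) · n⁴) / m⁴)⁻¹)²
= (((((m³ · n⁻¹) · n⁻¹)⁻¹) · n⁴) / m⁴)⁻²    [power of a power]
= (((((m³ · n⁻¹) · n⁻¹)⁻¹) · n⁴)⁻²) / ((m⁴)⁻²)    [power of a quotient]
= (((((m³ · n⁻¹) · n⁻¹)⁻¹)⁻²) · ((n⁴)⁻²)) / ((m⁴)⁻²)    [power of a product]
= ((((m³ · n⁻¹) · n⁻¹)²) · ((n⁴)⁻²)) / ((m⁴)⁻²)    [power of a power]
= ((((m³ · n⁻¹)²) · ((n⁻¹)²)) · ((n⁴)⁻²)) / ((m⁴)⁻²)    [power of a product]
= (((((m³)²) · ((n⁻¹)²)) · ((n⁻¹)²)) · ((n⁴)⁻²)) / ((m⁴)⁻²)    [power of a product]
= (((m⁶ · ((n⁻¹)²)) · ((n⁻¹)²)) · ((n⁴)⁻²)) / ((m⁴)⁻²)    [power of a power]
= (((m⁶ · n⁻²) · ((n⁻¹)²)) · ((n⁴)⁻²)) / ((m⁴)⁻²)    [power of a power]
= (((m⁶ · n⁻²) · n⁻²) · ((n⁴)⁻²)) / ((m⁴)⁻²)    [power of a power]
= (((m⁶ · n⁻²) · n⁻²) · n⁻⁸) / ((m⁴)⁻²)    [power of a power]
= (((m⁶ · n⁻²) · n⁻²) · n⁻⁸) / m⁻⁸    [power of a power]
= m¹⁴·n⁻¹²    [quotient of powers; product of powers]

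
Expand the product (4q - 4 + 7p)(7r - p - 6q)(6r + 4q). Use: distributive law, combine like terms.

168qr^2 - 32q^2r - 80pqr - 184pq^2 - 96q^3 - 168r^2 + 32qr + 24pr + 16pq + 96q^2 + 294pr^2 - 42p^2r - 28p^2q

(4q - 4 + 7p)(7r - p - 6q)(6r + 4q)
= (28qr - 4pq - 24q^2 - 28r + 4p + 24q + 49pr - 7p^2 - 42pq)(6r + 4q)    [distributive law]
= (28qr - 46pq - 24q^2 - 28r + 4p + 24q + 49pr - 7p^2)(6r + 4q)    [combine like terms]
= 168qr^2 + 112q^2r - 276pqr - 184pq^2 - 144q^2r - 96q^3 - 168r^2 - 112qr + 24pr + 16pq + 144qr + 96q^2 + 294pr^2 + 196pqr - 42p^2r - 28p^2q    [distributive law]
= 168qr^2 - 32q^2r - 80pqr - 184pq^2 - 96q^3 - 168r^2 + 32qr + 24pr + 16pq + 96q^2 + 294pr^2 - 42p^2r - 28p^2q    [combine like terms]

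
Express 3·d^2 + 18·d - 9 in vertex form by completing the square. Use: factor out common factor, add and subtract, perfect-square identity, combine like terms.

3·d^2 + 18·d - 9
= 3(d^2 + 6·d) - 9    [factor out 3 from the d-terms]
= 3(d^2 + 6·d + 9 - 9) - 9    [add and subtract 9 inside the bracket]
= 3(d + 3)^2 - 27 - 9    [perfect-square identity]
= 3(d + 3)^2 - 36    [combine constants]

3(d + 3)^2 - 36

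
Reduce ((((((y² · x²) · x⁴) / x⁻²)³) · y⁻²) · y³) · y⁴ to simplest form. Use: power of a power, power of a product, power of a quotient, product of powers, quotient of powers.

x²⁴y¹¹

((((((y² · x²) · x⁴) / x⁻²)³) · y⁻²) · y³) · y⁴
= ((((((y² · x²) · x⁴)³) / ((x⁻²)³)) · y⁻²) · y³) · y⁴    [power of a quotient]
= ((((((y² · x²)³) · ((x⁴)³)) / ((x⁻²)³)) · y⁻²) · y³) · y⁴    [power of a product]
= (((((((y²)³) · ((x²)³)) · ((x⁴)³)) / ((x⁻²)³)) · y⁻²) · y³) · y⁴    [power of a product]
= (((((y⁶ · ((x²)³)) · ((x⁴)³)) / ((x⁻²)³)) · y⁻²) · y³) · y⁴    [power of a power]
= (((((y⁶ · x⁶) · ((x⁴)³)) / ((x⁻²)³)) · y⁻²) · y³) · y⁴    [power of a power]
= (((((y⁶ · x⁶) · x¹²) / ((x⁻²)³)) · y⁻²) · y³) · y⁴    [power of a power]
= (((((y⁶ · x⁶) · x¹²) / x⁻⁶) · y⁻²) · y³) · y⁴    [power of a power]
= x²⁴y¹¹    [quotient of powers; product of powers]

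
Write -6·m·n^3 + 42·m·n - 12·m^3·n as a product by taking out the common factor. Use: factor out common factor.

-6·m·n^3 + 42·m·n - 12·m^3·n
= 6(-m·n^3 + 7·m·n - 2·m^3·n)    [factor out 6]
= 6·m·n(-n^2 + 7 - 2·m^2)    [factor out m·n]

6·m·n(-n^2 + 7 - 2·m^2)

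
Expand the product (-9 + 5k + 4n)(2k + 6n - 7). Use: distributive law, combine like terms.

(-9 + 5k + 4n)(2k + 6n - 7)
= -18k - 54n + 63 + 10k^2 + 30kn - 35k + 8kn + 24n^2 - 28n    [distributive law]
= -53k - 82n + 63 + 10k^2 + 38kn + 24n^2    [combine like terms]

-53k - 82n + 63 + 10k^2 + 38kn + 24n^2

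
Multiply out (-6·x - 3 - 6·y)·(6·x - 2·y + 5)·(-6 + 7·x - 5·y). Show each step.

(-6·x - 3 - 6·y)·(6·x - 2·y + 5)·(-6 + 7·x - 5·y)
= (-36·x² + 12·x·y - 30·x - 18·x + 6·y - 15 - 36·x·y + 12·y² - 30·y)·(-6 + 7·x - 5·y)    [distributive law]
= (-36·x² - 24·x·y - 48·x - 24·y - 15 + 12·y²)·(-6 + 7·x - 5·y)    [combine like terms]
= 216·x² - 252·x³ + 180·x²·y + 144·x·y - 168·x²·y + 120·x·y² + 288·x - 336·x² + 240·x·y + 144·y - 168·x·y + 120·y² + 90 - 105·x + 75·y - 72·y² + 84·x·y² - 60·y³    [distributive law]
= -120·x² - 252·x³ + 12·x²·y + 216·x·y + 204·x·y² + 183·x + 219·y + 48·y² + 90 - 60·y³    [combine like terms]

-120·x² - 252·x³ + 12·x²·y + 216·x·y + 204·x·y² + 183·x + 219·y + 48·y² + 90 - 60·y³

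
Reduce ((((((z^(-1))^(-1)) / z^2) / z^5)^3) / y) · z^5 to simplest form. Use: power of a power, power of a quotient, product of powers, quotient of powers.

y^(-1)z^(-13)

((((((z^(-1))^(-1)) / z^2) / z^5)^3) / y) · z^5
= ((((((z^(-1))^(-1)) / z^2)^3) / ((z^5)^3)) / y) · z^5    [power of a quotient]
= ((((((z^(-1))^(-1))^3) / ((z^2)^3)) / ((z^5)^3)) / y) · z^5    [power of a quotient]
= (((((z^(-1))^(-3)) / ((z^2)^3)) / ((z^5)^3)) / y) · z^5    [power of a power]
= (((z^3 / ((z^2)^3)) / ((z^5)^3)) / y) · z^5    [power of a power]
= (((z^3 / z^6) / ((z^5)^3)) / y) · z^5    [power of a power]
= ((z^(-3) / ((z^5)^3)) / y) · z^5    [quotient of powers]
= ((z^(-3) / z^15) / y) · z^5    [power of a power]
= (z^(-18) / y) · z^5    [quotient of powers]
= y^(-1)z^(-13)    [quotient of powers; product of powers]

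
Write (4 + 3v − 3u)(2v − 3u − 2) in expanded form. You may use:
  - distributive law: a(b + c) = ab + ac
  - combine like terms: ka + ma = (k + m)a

2v − 6u − 8 + 6v^2 − 15uv + 9u^2

(4 + 3v − 3u)(2v − 3u − 2)
= 8v − 12u − 8 + 6v^2 − 9uv − 6v − 6uv + 9u^2 + 6u    [distributive law]
= 2v − 6u − 8 + 6v^2 − 15uv + 9u^2    [combine like terms]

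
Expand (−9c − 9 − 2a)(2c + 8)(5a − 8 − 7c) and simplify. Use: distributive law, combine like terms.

−62ac^2 + 774c^2 + 126c^3 − 306ac + 1224c − 232a + 576 − 20a^2c − 80a^2

(−9c − 9 − 2a)(2c + 8)(5a − 8 − 7c)
= (−18c^2 − 72c − 18c − 72 − 4ac − 16a)(5a − 8 − 7c)    [distributive law]
= (−18c^2 − 90c − 72 − 4ac − 16a)(5a − 8 − 7c)    [combine like terms]
= −90ac^2 + 144c^2 + 126c^3 − 450ac + 720c + 630c^2 − 360a + 576 + 504c − 20a^2c + 32ac + 28ac^2 − 80a^2 + 128a + 112ac    [distributive law]
= −62ac^2 + 774c^2 + 126c^3 − 306ac + 1224c − 232a + 576 − 20a^2c − 80a^2    [combine like terms]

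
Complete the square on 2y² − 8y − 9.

2y² − 8y − 9
= 2(y² − 4y) − 9    [factor out 2 from the y-terms]
= 2(y² − 4y + 4 − 4) − 9    [add and subtract 4 inside the bracket]
= 2(y − 2)² − 8 − 9    [perfect-square identity]
= 2(y − 2)² − 17    [combine constants]

2(y − 2)² − 17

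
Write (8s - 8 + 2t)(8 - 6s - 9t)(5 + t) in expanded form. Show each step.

560s - 308st - 240s^2 - 48s^2t - 84st^2 - 320 + 376t - 2t^2 - 18t^3

(8s - 8 + 2t)(8 - 6s - 9t)(5 + t)
= (64s - 48s^2 - 72st - 64 + 48s + 72t + 16t - 12st - 18t^2)(5 + t)    [distributive law]
= (112s - 48s^2 - 84st - 64 + 88t - 18t^2)(5 + t)    [combine like terms]
= 560s + 112st - 240s^2 - 48s^2t - 420st - 84st^2 - 320 - 64t + 440t + 88t^2 - 90t^2 - 18t^3    [distributive law]
= 560s - 308st - 240s^2 - 48s^2t - 84st^2 - 320 + 376t - 2t^2 - 18t^3    [combine like terms]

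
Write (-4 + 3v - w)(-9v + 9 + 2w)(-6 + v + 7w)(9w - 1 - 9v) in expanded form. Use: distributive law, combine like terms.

(-4 + 3v - w)(-9v + 9 + 2w)(-6 + v + 7w)(9w - 1 - 9v)
= (36v - 36 - 8w - 27v^2 + 27v + 6vw + 9vw - 9w - 2w^2)(-6 + v + 7w)(9w - 1 - 9v)    [distributive law]
= (63v - 36 - 17w - 27v^2 + 15vw - 2w^2)(-6 + v + 7w)(9w - 1 - 9v)    [combine like terms]
= (-378v + 63v^2 + 441vw + 216 - 36v - 252w + 102w - 17vw - 119w^2 + 162v^2 - 27v^3 - 189v^2w - 90vw + 15v^2w + 105vw^2 + 12w^2 - 2vw^2 - 14w^3)(9w - 1 - 9v)    [distributive law]
= (-414v + 225v^2 + 334vw + 216 - 150w - 107w^2 - 27v^3 - 174v^2w + 103vw^2 - 14w^3)(9w - 1 - 9v)    [combine like terms]
= -3726vw + 414v + 3726v^2 + 2025v^2w - 225v^2 - 2025v^3 + 3006vw^2 - 334vw - 3006v^2w + 1944w - 216 - 1944v - 1350w^2 + 150w + 1350vw - 963w^3 + 107w^2 + 963vw^2 - 243v^3w + 27v^3 + 243v^4 - 1566v^2w^2 + 174v^2w + 1566v^3w + 927vw^3 - 103vw^2 - 927v^2w^2 - 126w^4 + 14w^3 + 126vw^3    [distributive law]
= -2710vw - 1530v + 3501v^2 - 807v^2w - 1998v^3 + 3866vw^2 + 2094w - 216 - 1243w^2 - 949w^3 + 1323v^3w + 243v^4 - 2493v^2w^2 + 1053vw^3 - 126w^4    [combine like terms]

-2710vw - 1530v + 3501v^2 - 807v^2w - 1998v^3 + 3866vw^2 + 2094w - 216 - 1243w^2 - 949w^3 + 1323v^3w + 243v^4 - 2493v^2w^2 + 1053vw^3 - 126w^4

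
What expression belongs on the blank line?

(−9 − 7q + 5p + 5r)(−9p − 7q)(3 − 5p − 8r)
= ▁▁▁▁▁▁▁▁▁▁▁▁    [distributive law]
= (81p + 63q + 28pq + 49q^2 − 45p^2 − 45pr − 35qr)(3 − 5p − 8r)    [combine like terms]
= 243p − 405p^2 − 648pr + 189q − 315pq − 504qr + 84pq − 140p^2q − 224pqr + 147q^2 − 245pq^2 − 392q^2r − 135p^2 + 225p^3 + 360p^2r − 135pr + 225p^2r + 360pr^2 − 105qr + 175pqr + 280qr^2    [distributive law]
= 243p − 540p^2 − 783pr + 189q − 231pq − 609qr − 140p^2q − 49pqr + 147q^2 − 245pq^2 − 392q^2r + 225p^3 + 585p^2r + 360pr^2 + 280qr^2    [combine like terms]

Applying distributive law to the line above:

(81p + 63q + 63pq + 49q^2 − 45p^2 − 35pq − 45pr − 35qr)(3 − 5p − 8r)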